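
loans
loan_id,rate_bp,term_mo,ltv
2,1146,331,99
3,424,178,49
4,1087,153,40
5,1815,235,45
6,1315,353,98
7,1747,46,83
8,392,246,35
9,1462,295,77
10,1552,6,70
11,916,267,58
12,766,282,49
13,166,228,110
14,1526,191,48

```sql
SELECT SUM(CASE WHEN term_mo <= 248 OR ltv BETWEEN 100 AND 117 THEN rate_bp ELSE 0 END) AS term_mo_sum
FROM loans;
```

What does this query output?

8709

loan_id=2: ✗
loan_id=3: ✓ → 424
loan_id=4: ✓ → 1087
loan_id=5: ✓ → 1815
loan_id=6: ✗
loan_id=7: ✓ → 1747
loan_id=8: ✓ → 392
loan_id=9: ✗
loan_id=10: ✓ → 1552
loan_id=11: ✗
loan_id=12: ✗
loan_id=13: ✓ → 166
loan_id=14: ✓ → 1526
term_mo_sum = 424 + 1087 + 1815 + 1747 + 392 + 1552 + 166 + 1526 = 8709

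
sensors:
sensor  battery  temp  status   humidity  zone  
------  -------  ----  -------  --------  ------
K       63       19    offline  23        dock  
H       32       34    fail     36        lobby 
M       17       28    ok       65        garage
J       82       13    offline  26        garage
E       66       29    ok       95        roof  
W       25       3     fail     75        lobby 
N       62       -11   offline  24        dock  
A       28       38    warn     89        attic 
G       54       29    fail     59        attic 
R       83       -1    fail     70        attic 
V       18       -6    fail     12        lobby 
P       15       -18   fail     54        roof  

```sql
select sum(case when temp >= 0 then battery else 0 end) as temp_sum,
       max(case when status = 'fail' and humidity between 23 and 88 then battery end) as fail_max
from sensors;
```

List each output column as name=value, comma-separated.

[temp_sum: temp >= 0]
sensor=K: ✓ → 63
sensor=H: ✓ → 32
sensor=M: ✓ → 17
sensor=J: ✓ → 82
sensor=E: ✓ → 66
sensor=W: ✓ → 25
sensor=N: ✗
sensor=A: ✓ → 28
sensor=G: ✓ → 54
sensor=R: ✗
sensor=V: ✗
sensor=P: ✗
temp_sum = 63 + 32 + 17 + 82 + 66 + 25 + 28 + 54 = 367
—
[fail_max: status = 'fail' and humidity between 23 and 88]
sensor=K: ✗
sensor=H: ✓ → 32
sensor=M: ✗
sensor=J: ✗
sensor=E: ✗
sensor=W: ✓ → 25
sensor=N: ✗
sensor=A: ✗
sensor=G: ✓ → 54
sensor=R: ✓ → 83
sensor=V: ✗
sensor=P: ✓ → 15
fail_max = MAX(32, 25, 54, 83, 15) = 83

temp_sum=367, fail_max=83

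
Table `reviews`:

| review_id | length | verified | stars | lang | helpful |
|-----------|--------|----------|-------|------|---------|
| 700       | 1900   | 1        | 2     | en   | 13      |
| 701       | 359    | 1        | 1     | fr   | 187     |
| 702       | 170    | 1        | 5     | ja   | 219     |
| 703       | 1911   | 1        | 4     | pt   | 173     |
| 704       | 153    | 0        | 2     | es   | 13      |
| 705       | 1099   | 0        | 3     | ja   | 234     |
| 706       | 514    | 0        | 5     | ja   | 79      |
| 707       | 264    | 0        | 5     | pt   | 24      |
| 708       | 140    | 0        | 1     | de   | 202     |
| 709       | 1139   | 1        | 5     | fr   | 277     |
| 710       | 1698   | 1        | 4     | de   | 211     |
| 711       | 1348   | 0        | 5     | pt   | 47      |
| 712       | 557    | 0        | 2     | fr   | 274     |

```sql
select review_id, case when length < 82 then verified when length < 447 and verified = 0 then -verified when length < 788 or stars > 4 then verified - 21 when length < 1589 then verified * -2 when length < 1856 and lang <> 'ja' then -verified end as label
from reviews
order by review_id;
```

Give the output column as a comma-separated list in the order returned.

NULL, -20, -20, NULL, 0, 0, -21, 0, 0, -20, -1, -21, -21

review_id=700: (no match → NULL) → NULL
review_id=701: length < 788 or stars > 4 → -20
review_id=702: length < 788 or stars > 4 → -20
review_id=703: (no match → NULL) → NULL
review_id=704: length < 447 and verified = 0 → 0
review_id=705: length < 1589 → 0
review_id=706: length < 788 or stars > 4 → -21
review_id=707: length < 447 and verified = 0 → 0
review_id=708: length < 447 and verified = 0 → 0
review_id=709: length < 788 or stars > 4 → -20
review_id=710: length < 1856 and lang <> 'ja' → -1
review_id=711: length < 788 or stars > 4 → -21
review_id=712: length < 788 or stars > 4 → -21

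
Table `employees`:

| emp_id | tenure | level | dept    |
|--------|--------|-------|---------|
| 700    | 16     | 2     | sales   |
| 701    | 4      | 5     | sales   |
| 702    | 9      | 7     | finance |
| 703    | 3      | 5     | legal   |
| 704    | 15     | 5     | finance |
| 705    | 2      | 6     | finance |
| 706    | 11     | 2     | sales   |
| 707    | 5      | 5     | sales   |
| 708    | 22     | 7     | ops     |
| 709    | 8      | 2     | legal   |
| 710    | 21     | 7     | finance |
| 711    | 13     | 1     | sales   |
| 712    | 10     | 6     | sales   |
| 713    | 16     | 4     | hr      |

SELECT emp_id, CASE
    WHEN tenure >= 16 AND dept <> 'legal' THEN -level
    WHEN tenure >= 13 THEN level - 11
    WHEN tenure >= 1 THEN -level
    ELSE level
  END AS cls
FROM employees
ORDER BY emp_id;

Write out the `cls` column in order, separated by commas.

-2, -5, -7, -5, -6, -6, -2, -5, -7, -2, -7, -10, -6, -4

emp_id=700: tenure >= 16 AND dept <> 'legal' → -2
emp_id=701: tenure >= 1 → -5
emp_id=702: tenure >= 1 → -7
emp_id=703: tenure >= 1 → -5
emp_id=704: tenure >= 13 → -6
emp_id=705: tenure >= 1 → -6
emp_id=706: tenure >= 1 → -2
emp_id=707: tenure >= 1 → -5
emp_id=708: tenure >= 16 AND dept <> 'legal' → -7
emp_id=709: tenure >= 1 → -2
emp_id=710: tenure >= 16 AND dept <> 'legal' → -7
emp_id=711: tenure >= 13 → -10
emp_id=712: tenure >= 1 → -6
emp_id=713: tenure >= 16 AND dept <> 'legal' → -4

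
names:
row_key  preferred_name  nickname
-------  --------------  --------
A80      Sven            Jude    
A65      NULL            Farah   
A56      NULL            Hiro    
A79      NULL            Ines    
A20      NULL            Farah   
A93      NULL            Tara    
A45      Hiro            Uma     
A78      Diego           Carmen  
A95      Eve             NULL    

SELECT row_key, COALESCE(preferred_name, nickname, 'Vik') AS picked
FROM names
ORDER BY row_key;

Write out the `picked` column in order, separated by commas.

Farah, Hiro, Hiro, Farah, Diego, Ines, Sven, Tara, Eve

row_key=A20: preferred_name=NULL, nickname=Farah → Farah
row_key=A45: preferred_name=Hiro → Hiro
row_key=A56: preferred_name=NULL, nickname=Hiro → Hiro
row_key=A65: preferred_name=NULL, nickname=Farah → Farah
row_key=A78: preferred_name=Diego → Diego
row_key=A79: preferred_name=NULL, nickname=Ines → Ines
row_key=A80: preferred_name=Sven → Sven
row_key=A93: preferred_name=NULL, nickname=Tara → Tara
row_key=A95: preferred_name=Eve → Eve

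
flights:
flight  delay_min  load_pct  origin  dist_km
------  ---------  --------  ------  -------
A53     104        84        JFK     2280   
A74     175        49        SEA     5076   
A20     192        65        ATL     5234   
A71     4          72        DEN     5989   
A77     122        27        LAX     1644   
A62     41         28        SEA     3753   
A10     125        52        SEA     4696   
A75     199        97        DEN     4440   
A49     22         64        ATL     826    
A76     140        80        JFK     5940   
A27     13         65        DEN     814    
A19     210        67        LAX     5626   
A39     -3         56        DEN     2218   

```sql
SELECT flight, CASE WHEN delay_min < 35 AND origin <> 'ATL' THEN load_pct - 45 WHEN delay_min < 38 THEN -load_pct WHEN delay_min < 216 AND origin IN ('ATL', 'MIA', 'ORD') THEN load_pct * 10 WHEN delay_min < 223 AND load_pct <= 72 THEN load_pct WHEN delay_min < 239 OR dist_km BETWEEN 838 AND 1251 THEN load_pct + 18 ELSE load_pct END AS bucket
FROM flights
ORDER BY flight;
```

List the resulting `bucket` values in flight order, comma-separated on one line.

flight=A10: delay_min < 223 AND load_pct <= 72 → 52
flight=A19: delay_min < 223 AND load_pct <= 72 → 67
flight=A20: delay_min < 216 AND origin IN ('ATL', 'MIA', 'ORD') → 650
flight=A27: delay_min < 35 AND origin <> 'ATL' → 20
flight=A39: delay_min < 35 AND origin <> 'ATL' → 11
flight=A49: delay_min < 38 → -64
flight=A53: delay_min < 239 OR dist_km BETWEEN 838 AND 1251 → 102
flight=A62: delay_min < 223 AND load_pct <= 72 → 28
flight=A71: delay_min < 35 AND origin <> 'ATL' → 27
flight=A74: delay_min < 223 AND load_pct <= 72 → 49
flight=A75: delay_min < 239 OR dist_km BETWEEN 838 AND 1251 → 115
flight=A76: delay_min < 239 OR dist_km BETWEEN 838 AND 1251 → 98
flight=A77: delay_min < 223 AND load_pct <= 72 → 27

52, 67, 650, 20, 11, -64, 102, 28, 27, 49, 115, 98, 27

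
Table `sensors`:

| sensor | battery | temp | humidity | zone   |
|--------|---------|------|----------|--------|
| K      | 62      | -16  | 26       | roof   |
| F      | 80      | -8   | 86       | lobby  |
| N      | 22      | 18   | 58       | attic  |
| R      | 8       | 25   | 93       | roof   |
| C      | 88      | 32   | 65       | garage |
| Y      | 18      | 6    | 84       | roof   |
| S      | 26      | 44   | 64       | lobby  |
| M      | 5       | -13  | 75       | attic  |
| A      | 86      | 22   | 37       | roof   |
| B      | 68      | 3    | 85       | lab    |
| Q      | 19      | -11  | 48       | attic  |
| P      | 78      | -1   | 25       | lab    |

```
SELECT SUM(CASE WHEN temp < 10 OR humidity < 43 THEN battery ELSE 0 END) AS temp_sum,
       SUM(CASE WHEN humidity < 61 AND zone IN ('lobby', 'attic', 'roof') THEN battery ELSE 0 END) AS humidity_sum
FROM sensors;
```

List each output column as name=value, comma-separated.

temp_sum=416, humidity_sum=189

[temp_sum: temp < 10 OR humidity < 43]
sensor=K: ✓ → 62
sensor=F: ✓ → 80
sensor=N: ✗
sensor=R: ✗
sensor=C: ✗
sensor=Y: ✓ → 18
sensor=S: ✗
sensor=M: ✓ → 5
sensor=A: ✓ → 86
sensor=B: ✓ → 68
sensor=Q: ✓ → 19
sensor=P: ✓ → 78
temp_sum = 62 + 80 + 18 + 5 + 86 + 68 + 19 + 78 = 416
—
[humidity_sum: humidity < 61 AND zone IN ('lobby', 'attic', 'roof')]
sensor=K: ✓ → 62
sensor=F: ✗
sensor=N: ✓ → 22
sensor=R: ✗
sensor=C: ✗
sensor=Y: ✗
sensor=S: ✗
sensor=M: ✗
sensor=A: ✓ → 86
sensor=B: ✗
sensor=Q: ✓ → 19
sensor=P: ✗
humidity_sum = 62 + 22 + 86 + 19 = 189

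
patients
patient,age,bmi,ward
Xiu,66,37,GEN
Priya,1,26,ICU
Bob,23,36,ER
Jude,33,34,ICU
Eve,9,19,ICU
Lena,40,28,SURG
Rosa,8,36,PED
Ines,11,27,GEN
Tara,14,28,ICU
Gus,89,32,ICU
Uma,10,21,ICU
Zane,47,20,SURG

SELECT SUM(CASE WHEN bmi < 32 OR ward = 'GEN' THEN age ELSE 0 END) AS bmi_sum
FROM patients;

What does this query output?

198

patient=Xiu: ✓ → 66
patient=Priya: ✓ → 1
patient=Bob: ✗
patient=Jude: ✗
patient=Eve: ✓ → 9
patient=Lena: ✓ → 40
patient=Rosa: ✗
patient=Ines: ✓ → 11
patient=Tara: ✓ → 14
patient=Gus: ✗
patient=Uma: ✓ → 10
patient=Zane: ✓ → 47
bmi_sum = 66 + 1 + 9 + 40 + 11 + 14 + 10 + 47 = 198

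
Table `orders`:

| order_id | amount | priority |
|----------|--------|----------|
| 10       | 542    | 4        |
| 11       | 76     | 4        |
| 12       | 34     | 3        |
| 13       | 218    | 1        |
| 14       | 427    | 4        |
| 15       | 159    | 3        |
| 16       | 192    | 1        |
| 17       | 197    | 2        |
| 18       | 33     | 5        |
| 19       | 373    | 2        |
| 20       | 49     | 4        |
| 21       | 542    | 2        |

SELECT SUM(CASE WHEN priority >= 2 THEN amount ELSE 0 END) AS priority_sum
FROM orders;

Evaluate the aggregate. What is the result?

2432

order_id=10: ✓ → 542
order_id=11: ✓ → 76
order_id=12: ✓ → 34
order_id=13: ✗
order_id=14: ✓ → 427
order_id=15: ✓ → 159
order_id=16: ✗
order_id=17: ✓ → 197
order_id=18: ✓ → 33
order_id=19: ✓ → 373
order_id=20: ✓ → 49
order_id=21: ✓ → 542
priority_sum = 542 + 76 + 34 + 427 + 159 + 197 + 33 + 373 + 49 + 542 = 2432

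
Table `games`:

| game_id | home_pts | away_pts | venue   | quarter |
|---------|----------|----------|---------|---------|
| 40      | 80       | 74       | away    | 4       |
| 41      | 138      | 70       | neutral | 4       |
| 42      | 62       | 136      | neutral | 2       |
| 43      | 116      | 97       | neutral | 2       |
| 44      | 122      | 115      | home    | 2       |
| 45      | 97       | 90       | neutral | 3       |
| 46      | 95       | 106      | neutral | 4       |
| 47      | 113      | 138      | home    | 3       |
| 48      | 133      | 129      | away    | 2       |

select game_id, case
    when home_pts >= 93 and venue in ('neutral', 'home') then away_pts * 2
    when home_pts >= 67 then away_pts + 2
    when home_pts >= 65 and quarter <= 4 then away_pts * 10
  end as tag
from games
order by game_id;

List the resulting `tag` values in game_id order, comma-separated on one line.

76, 140, NULL, 194, 230, 180, 212, 276, 131

game_id=40: home_pts >= 67 → 76
game_id=41: home_pts >= 93 and venue in ('neutral', 'home') → 140
game_id=42: (no match → NULL) → NULL
game_id=43: home_pts >= 93 and venue in ('neutral', 'home') → 194
game_id=44: home_pts >= 93 and venue in ('neutral', 'home') → 230
game_id=45: home_pts >= 93 and venue in ('neutral', 'home') → 180
game_id=46: home_pts >= 93 and venue in ('neutral', 'home') → 212
game_id=47: home_pts >= 93 and venue in ('neutral', 'home') → 276
game_id=48: home_pts >= 67 → 131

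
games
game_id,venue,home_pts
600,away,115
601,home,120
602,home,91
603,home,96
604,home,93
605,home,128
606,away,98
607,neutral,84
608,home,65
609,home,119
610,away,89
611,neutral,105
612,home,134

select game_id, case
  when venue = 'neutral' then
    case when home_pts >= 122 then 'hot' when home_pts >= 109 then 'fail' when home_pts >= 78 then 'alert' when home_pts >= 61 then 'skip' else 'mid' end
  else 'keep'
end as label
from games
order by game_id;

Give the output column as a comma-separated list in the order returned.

keep, keep, keep, keep, keep, keep, keep, alert, keep, keep, keep, alert, keep

game_id=600: venue='away' → outer ELSE → keep
game_id=601: venue='home' → outer ELSE → keep
game_id=602: venue='home' → outer ELSE → keep
game_id=603: venue='home' → outer ELSE → keep
game_id=604: venue='home' → outer ELSE → keep
game_id=605: venue='home' → outer ELSE → keep
game_id=606: venue='away' → outer ELSE → keep
game_id=607: venue='neutral' → inner[home_pts >= 78] → alert
game_id=608: venue='home' → outer ELSE → keep
game_id=609: venue='home' → outer ELSE → keep
game_id=610: venue='away' → outer ELSE → keep
game_id=611: venue='neutral' → inner[home_pts >= 78] → alert
game_id=612: venue='home' → outer ELSE → keep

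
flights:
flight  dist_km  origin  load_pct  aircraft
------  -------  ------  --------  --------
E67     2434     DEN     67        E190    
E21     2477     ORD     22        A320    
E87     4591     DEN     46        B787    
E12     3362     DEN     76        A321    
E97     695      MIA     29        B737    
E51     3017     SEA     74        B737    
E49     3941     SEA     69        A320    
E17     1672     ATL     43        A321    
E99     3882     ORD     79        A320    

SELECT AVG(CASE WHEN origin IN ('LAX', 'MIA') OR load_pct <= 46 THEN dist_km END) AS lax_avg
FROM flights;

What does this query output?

flight=E67: ✗
flight=E21: ✓ → 2477
flight=E87: ✓ → 4591
flight=E12: ✗
flight=E97: ✓ → 695
flight=E51: ✗
flight=E49: ✗
flight=E17: ✓ → 1672
flight=E99: ✗
lax_avg = (2477 + 4591 + 695 + 1672) / 4 = 2358.75

2358.75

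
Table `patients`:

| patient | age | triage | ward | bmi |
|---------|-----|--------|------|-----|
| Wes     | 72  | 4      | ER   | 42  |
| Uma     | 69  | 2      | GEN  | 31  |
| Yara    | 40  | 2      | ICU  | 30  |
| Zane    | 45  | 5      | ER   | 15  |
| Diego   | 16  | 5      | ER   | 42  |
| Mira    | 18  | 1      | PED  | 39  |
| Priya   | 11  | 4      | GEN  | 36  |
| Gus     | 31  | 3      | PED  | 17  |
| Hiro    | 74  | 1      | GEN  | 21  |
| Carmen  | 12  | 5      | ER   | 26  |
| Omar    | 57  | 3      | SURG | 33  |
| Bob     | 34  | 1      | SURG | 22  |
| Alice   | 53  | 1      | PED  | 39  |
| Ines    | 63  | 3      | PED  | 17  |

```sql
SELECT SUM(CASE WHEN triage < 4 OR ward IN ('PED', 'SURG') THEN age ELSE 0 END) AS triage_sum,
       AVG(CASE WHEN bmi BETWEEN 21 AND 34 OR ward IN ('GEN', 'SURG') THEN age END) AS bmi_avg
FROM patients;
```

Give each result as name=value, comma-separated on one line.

[triage_sum: triage < 4 OR ward IN ('PED', 'SURG')]
patient=Wes: ✗
patient=Uma: ✓ → 69
patient=Yara: ✓ → 40
patient=Zane: ✗
patient=Diego: ✗
patient=Mira: ✓ → 18
patient=Priya: ✗
patient=Gus: ✓ → 31
patient=Hiro: ✓ → 74
patient=Carmen: ✗
patient=Omar: ✓ → 57
patient=Bob: ✓ → 34
patient=Alice: ✓ → 53
patient=Ines: ✓ → 63
triage_sum = 69 + 40 + 18 + 31 + 74 + 57 + 34 + 53 + 63 = 439
—
[bmi_avg: bmi BETWEEN 21 AND 34 OR ward IN ('GEN', 'SURG')]
patient=Wes: ✗
patient=Uma: ✓ → 69
patient=Yara: ✓ → 40
patient=Zane: ✗
patient=Diego: ✗
patient=Mira: ✗
patient=Priya: ✓ → 11
patient=Gus: ✗
patient=Hiro: ✓ → 74
patient=Carmen: ✓ → 12
patient=Omar: ✓ → 57
patient=Bob: ✓ → 34
patient=Alice: ✗
patient=Ines: ✗
bmi_avg = (69 + 40 + 11 + 74 + 12 + 57 + 34) / 7 = 42.4285714286

triage_sum=439, bmi_avg=42.4285714286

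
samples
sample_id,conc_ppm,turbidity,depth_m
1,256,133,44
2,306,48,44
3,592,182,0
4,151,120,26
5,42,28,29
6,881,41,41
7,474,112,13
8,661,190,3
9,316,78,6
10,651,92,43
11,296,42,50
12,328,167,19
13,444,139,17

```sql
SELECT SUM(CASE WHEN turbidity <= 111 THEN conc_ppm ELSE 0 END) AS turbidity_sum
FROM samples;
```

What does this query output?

sample_id=1: ✗
sample_id=2: ✓ → 306
sample_id=3: ✗
sample_id=4: ✗
sample_id=5: ✓ → 42
sample_id=6: ✓ → 881
sample_id=7: ✗
sample_id=8: ✗
sample_id=9: ✓ → 316
sample_id=10: ✓ → 651
sample_id=11: ✓ → 296
sample_id=12: ✗
sample_id=13: ✗
turbidity_sum = 306 + 42 + 881 + 316 + 651 + 296 = 2492

2492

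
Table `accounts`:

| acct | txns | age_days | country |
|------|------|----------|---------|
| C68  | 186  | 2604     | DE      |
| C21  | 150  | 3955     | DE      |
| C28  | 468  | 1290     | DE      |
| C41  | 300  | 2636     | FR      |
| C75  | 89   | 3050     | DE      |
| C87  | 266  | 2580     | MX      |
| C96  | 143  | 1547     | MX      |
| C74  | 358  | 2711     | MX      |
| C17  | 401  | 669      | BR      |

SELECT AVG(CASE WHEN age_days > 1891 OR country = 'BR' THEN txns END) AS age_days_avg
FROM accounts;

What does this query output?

acct=C68: ✓ → 186
acct=C21: ✓ → 150
acct=C28: ✗
acct=C41: ✓ → 300
acct=C75: ✓ → 89
acct=C87: ✓ → 266
acct=C96: ✗
acct=C74: ✓ → 358
acct=C17: ✓ → 401
age_days_avg = (186 + 150 + 300 + 89 + 266 + 358 + 401) / 7 = 250

250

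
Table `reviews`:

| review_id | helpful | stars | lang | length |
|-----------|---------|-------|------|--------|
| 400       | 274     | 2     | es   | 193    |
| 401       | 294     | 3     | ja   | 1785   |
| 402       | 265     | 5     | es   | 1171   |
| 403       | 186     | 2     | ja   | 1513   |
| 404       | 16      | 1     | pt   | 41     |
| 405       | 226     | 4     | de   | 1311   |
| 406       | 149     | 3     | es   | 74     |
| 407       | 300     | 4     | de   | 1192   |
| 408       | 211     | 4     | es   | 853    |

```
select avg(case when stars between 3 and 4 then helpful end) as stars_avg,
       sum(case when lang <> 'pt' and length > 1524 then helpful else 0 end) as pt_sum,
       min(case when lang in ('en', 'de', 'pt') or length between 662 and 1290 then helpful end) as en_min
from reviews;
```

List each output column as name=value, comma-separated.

stars_avg=236, pt_sum=294, en_min=16

[stars_avg: stars between 3 and 4]
review_id=400: ✗
review_id=401: ✓ → 294
review_id=402: ✗
review_id=403: ✗
review_id=404: ✗
review_id=405: ✓ → 226
review_id=406: ✓ → 149
review_id=407: ✓ → 300
review_id=408: ✓ → 211
stars_avg = (294 + 226 + 149 + 300 + 211) / 5 = 236
—
[pt_sum: lang <> 'pt' and length > 1524]
review_id=400: ✗
review_id=401: ✓ → 294
review_id=402: ✗
review_id=403: ✗
review_id=404: ✗
review_id=405: ✗
review_id=406: ✗
review_id=407: ✗
review_id=408: ✗
pt_sum = 294
—
[en_min: lang in ('en', 'de', 'pt') or length between 662 and 1290]
review_id=400: ✗
review_id=401: ✗
review_id=402: ✓ → 265
review_id=403: ✗
review_id=404: ✓ → 16
review_id=405: ✓ → 226
review_id=406: ✗
review_id=407: ✓ → 300
review_id=408: ✓ → 211
en_min = MIN(265, 16, 226, 300, 211) = 16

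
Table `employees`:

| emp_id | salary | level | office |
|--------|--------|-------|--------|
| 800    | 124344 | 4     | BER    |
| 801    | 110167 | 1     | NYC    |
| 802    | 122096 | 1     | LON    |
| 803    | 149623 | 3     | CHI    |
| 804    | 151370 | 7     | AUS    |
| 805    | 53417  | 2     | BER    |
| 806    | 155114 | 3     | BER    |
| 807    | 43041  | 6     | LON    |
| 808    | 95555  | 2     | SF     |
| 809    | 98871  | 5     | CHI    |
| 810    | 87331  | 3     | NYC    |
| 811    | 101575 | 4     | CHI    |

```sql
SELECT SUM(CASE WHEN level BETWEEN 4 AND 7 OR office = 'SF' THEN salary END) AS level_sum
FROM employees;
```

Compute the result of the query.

614756

emp_id=800: ✓ → 124344
emp_id=801: ✗
emp_id=802: ✗
emp_id=803: ✗
emp_id=804: ✓ → 151370
emp_id=805: ✗
emp_id=806: ✗
emp_id=807: ✓ → 43041
emp_id=808: ✓ → 95555
emp_id=809: ✓ → 98871
emp_id=810: ✗
emp_id=811: ✓ → 101575
level_sum = 124344 + 151370 + 43041 + 95555 + 98871 + 101575 = 614756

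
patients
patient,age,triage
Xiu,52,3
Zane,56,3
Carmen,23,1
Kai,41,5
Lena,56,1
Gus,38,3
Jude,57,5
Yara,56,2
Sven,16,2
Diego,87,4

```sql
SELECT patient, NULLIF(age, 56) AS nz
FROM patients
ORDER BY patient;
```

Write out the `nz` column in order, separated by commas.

patient=Carmen: age=23 vs 56: differ → 23
patient=Diego: age=87 vs 56: differ → 87
patient=Gus: age=38 vs 56: differ → 38
patient=Jude: age=57 vs 56: differ → 57
patient=Kai: age=41 vs 56: differ → 41
patient=Lena: age=56 vs 56: equal → NULL
patient=Sven: age=16 vs 56: differ → 16
patient=Xiu: age=52 vs 56: differ → 52
patient=Yara: age=56 vs 56: equal → NULL
patient=Zane: age=56 vs 56: equal → NULL

23, 87, 38, 57, 41, NULL, 16, 52, NULL, NULL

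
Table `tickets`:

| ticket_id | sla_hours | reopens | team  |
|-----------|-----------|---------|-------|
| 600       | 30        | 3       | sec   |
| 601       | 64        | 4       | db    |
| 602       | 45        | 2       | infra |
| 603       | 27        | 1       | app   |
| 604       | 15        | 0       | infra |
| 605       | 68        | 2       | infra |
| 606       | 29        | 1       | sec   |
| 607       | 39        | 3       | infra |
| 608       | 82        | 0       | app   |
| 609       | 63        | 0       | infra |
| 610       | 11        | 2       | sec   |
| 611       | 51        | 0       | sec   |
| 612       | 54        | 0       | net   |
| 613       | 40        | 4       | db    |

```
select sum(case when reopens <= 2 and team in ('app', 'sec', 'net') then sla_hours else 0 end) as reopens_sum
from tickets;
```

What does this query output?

254

ticket_id=600: ✗
ticket_id=601: ✗
ticket_id=602: ✗
ticket_id=603: ✓ → 27
ticket_id=604: ✗
ticket_id=605: ✗
ticket_id=606: ✓ → 29
ticket_id=607: ✗
ticket_id=608: ✓ → 82
ticket_id=609: ✗
ticket_id=610: ✓ → 11
ticket_id=611: ✓ → 51
ticket_id=612: ✓ → 54
ticket_id=613: ✗
reopens_sum = 27 + 29 + 82 + 11 + 51 + 54 = 254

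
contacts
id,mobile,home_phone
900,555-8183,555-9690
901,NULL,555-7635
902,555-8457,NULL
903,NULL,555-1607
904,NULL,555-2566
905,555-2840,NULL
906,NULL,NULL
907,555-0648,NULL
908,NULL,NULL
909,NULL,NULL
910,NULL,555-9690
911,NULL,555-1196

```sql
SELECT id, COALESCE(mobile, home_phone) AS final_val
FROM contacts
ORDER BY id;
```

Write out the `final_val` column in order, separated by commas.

id=900: mobile=555-8183 → 555-8183
id=901: mobile=NULL, home_phone=555-7635 → 555-7635
id=902: mobile=555-8457 → 555-8457
id=903: mobile=NULL, home_phone=555-1607 → 555-1607
id=904: mobile=NULL, home_phone=555-2566 → 555-2566
id=905: mobile=555-2840 → 555-2840
id=906: mobile=NULL, home_phone=NULL (all NULL) → NULL
id=907: mobile=555-0648 → 555-0648
id=908: mobile=NULL, home_phone=NULL (all NULL) → NULL
id=909: mobile=NULL, home_phone=NULL (all NULL) → NULL
id=910: mobile=NULL, home_phone=555-9690 → 555-9690
id=911: mobile=NULL, home_phone=555-1196 → 555-1196

555-8183, 555-7635, 555-8457, 555-1607, 555-2566, 555-2840, NULL, 555-0648, NULL, NULL, 555-9690, 555-1196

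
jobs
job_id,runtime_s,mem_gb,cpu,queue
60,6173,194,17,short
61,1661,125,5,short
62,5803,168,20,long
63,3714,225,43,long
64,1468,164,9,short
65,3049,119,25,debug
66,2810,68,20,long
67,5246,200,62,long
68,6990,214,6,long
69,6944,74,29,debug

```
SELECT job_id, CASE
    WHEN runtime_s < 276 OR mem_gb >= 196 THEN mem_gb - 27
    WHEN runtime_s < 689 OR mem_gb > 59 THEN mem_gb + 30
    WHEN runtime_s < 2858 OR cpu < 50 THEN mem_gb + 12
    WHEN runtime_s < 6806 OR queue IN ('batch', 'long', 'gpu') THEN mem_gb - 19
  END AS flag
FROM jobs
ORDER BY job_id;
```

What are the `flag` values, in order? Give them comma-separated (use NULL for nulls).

224, 155, 198, 198, 194, 149, 98, 173, 187, 104

job_id=60: runtime_s < 689 OR mem_gb > 59 → 224
job_id=61: runtime_s < 689 OR mem_gb > 59 → 155
job_id=62: runtime_s < 689 OR mem_gb > 59 → 198
job_id=63: runtime_s < 276 OR mem_gb >= 196 → 198
job_id=64: runtime_s < 689 OR mem_gb > 59 → 194
job_id=65: runtime_s < 689 OR mem_gb > 59 → 149
job_id=66: runtime_s < 689 OR mem_gb > 59 → 98
job_id=67: runtime_s < 276 OR mem_gb >= 196 → 173
job_id=68: runtime_s < 276 OR mem_gb >= 196 → 187
job_id=69: runtime_s < 689 OR mem_gb > 59 → 104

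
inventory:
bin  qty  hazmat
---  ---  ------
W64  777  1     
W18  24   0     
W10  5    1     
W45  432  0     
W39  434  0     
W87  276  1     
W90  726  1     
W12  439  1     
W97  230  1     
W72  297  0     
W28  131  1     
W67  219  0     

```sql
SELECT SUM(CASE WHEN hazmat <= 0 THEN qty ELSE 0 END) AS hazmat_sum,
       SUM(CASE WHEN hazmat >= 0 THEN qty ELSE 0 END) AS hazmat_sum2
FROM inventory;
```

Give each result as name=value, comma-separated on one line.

hazmat_sum=1406, hazmat_sum2=3990

[hazmat_sum: hazmat <= 0]
bin=W64: ✗
bin=W18: ✓ → 24
bin=W10: ✗
bin=W45: ✓ → 432
bin=W39: ✓ → 434
bin=W87: ✗
bin=W90: ✗
bin=W12: ✗
bin=W97: ✗
bin=W72: ✓ → 297
bin=W28: ✗
bin=W67: ✓ → 219
hazmat_sum = 24 + 432 + 434 + 297 + 219 = 1406
—
[hazmat_sum2: hazmat >= 0]
bin=W64: ✓ → 777
bin=W18: ✓ → 24
bin=W10: ✓ → 5
bin=W45: ✓ → 432
bin=W39: ✓ → 434
bin=W87: ✓ → 276
bin=W90: ✓ → 726
bin=W12: ✓ → 439
bin=W97: ✓ → 230
bin=W72: ✓ → 297
bin=W28: ✓ → 131
bin=W67: ✓ → 219
hazmat_sum2 = 777 + 24 + 5 + 432 + 434 + 276 + 726 + 439 + 230 + 297 + 131 + 219 = 3990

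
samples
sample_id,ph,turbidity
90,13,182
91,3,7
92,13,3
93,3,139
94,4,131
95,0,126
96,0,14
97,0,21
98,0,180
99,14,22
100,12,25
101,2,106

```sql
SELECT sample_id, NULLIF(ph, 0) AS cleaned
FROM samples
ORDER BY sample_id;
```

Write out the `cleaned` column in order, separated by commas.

13, 3, 13, 3, 4, NULL, NULL, NULL, NULL, 14, 12, 2

sample_id=90: ph=13 vs 0: differ → 13
sample_id=91: ph=3 vs 0: differ → 3
sample_id=92: ph=13 vs 0: differ → 13
sample_id=93: ph=3 vs 0: differ → 3
sample_id=94: ph=4 vs 0: differ → 4
sample_id=95: ph=0 vs 0: equal → NULL
sample_id=96: ph=0 vs 0: equal → NULL
sample_id=97: ph=0 vs 0: equal → NULL
sample_id=98: ph=0 vs 0: equal → NULL
sample_id=99: ph=14 vs 0: differ → 14
sample_id=100: ph=12 vs 0: differ → 12
sample_id=101: ph=2 vs 0: differ → 2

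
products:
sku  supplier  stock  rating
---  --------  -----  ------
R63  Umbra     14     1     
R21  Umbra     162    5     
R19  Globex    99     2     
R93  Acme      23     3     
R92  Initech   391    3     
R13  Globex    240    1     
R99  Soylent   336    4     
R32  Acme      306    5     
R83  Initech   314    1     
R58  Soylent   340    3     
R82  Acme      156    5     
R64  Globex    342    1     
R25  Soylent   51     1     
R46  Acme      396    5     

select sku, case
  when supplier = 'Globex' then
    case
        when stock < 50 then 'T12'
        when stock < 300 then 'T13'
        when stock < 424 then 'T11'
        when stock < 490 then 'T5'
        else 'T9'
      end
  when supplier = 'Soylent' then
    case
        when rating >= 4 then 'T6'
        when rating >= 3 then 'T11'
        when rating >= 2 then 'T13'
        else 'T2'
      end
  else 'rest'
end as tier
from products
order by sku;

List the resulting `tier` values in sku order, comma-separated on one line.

sku=R13: supplier='Globex' → inner[stock < 300] → T13
sku=R19: supplier='Globex' → inner[stock < 300] → T13
sku=R21: supplier='Umbra' → outer ELSE → rest
sku=R25: supplier='Soylent' → inner[ELSE] → T2
sku=R32: supplier='Acme' → outer ELSE → rest
sku=R46: supplier='Acme' → outer ELSE → rest
sku=R58: supplier='Soylent' → inner[rating >= 3] → T11
sku=R63: supplier='Umbra' → outer ELSE → rest
sku=R64: supplier='Globex' → inner[stock < 424] → T11
sku=R82: supplier='Acme' → outer ELSE → rest
sku=R83: supplier='Initech' → outer ELSE → rest
sku=R92: supplier='Initech' → outer ELSE → rest
sku=R93: supplier='Acme' → outer ELSE → rest
sku=R99: supplier='Soylent' → inner[rating >= 4] → T6

T13, T13, rest, T2, rest, rest, T11, rest, T11, rest, rest, rest, rest, T6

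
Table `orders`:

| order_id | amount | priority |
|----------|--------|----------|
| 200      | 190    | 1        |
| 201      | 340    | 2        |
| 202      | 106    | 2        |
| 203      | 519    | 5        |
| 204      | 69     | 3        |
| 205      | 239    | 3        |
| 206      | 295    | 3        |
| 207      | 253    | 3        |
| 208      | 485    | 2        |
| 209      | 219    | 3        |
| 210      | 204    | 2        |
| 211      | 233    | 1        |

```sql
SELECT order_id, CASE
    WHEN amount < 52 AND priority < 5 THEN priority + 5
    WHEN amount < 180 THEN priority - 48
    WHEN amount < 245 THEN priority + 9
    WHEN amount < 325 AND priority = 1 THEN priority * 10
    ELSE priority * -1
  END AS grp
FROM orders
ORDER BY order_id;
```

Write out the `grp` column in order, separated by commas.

order_id=200: amount < 245 → 10
order_id=201: ELSE → -2
order_id=202: amount < 180 → -46
order_id=203: ELSE → -5
order_id=204: amount < 180 → -45
order_id=205: amount < 245 → 12
order_id=206: ELSE → -3
order_id=207: ELSE → -3
order_id=208: ELSE → -2
order_id=209: amount < 245 → 12
order_id=210: amount < 245 → 11
order_id=211: amount < 245 → 10

10, -2, -46, -5, -45, 12, -3, -3, -2, 12, 11, 10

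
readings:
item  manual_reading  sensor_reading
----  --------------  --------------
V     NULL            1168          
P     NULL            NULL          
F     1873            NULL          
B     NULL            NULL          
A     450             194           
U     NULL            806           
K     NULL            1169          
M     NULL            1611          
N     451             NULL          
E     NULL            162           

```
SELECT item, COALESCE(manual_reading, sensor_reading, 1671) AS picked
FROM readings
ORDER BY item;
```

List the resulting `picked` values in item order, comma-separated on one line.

450, 1671, 162, 1873, 1169, 1611, 451, 1671, 806, 1168

item=A: manual_reading=450 → 450
item=B: manual_reading=NULL, sensor_reading=NULL, → literal 1671 → 1671
item=E: manual_reading=NULL, sensor_reading=162 → 162
item=F: manual_reading=1873 → 1873
item=K: manual_reading=NULL, sensor_reading=1169 → 1169
item=M: manual_reading=NULL, sensor_reading=1611 → 1611
item=N: manual_reading=451 → 451
item=P: manual_reading=NULL, sensor_reading=NULL, → literal 1671 → 1671
item=U: manual_reading=NULL, sensor_reading=806 → 806
item=V: manual_reading=NULL, sensor_reading=1168 → 1168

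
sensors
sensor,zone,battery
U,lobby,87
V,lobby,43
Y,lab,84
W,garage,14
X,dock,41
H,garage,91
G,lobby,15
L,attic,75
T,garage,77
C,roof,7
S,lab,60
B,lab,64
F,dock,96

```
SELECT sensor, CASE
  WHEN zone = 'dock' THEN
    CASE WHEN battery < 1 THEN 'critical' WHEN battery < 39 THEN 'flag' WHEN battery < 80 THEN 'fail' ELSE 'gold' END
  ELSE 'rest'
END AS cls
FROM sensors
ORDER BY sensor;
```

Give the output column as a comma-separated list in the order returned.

rest, rest, gold, rest, rest, rest, rest, rest, rest, rest, rest, fail, rest

sensor=B: zone='lab' → outer ELSE → rest
sensor=C: zone='roof' → outer ELSE → rest
sensor=F: zone='dock' → inner[ELSE] → gold
sensor=G: zone='lobby' → outer ELSE → rest
sensor=H: zone='garage' → outer ELSE → rest
sensor=L: zone='attic' → outer ELSE → rest
sensor=S: zone='lab' → outer ELSE → rest
sensor=T: zone='garage' → outer ELSE → rest
sensor=U: zone='lobby' → outer ELSE → rest
sensor=V: zone='lobby' → outer ELSE → rest
sensor=W: zone='garage' → outer ELSE → rest
sensor=X: zone='dock' → inner[battery < 80] → fail
sensor=Y: zone='lab' → outer ELSE → rest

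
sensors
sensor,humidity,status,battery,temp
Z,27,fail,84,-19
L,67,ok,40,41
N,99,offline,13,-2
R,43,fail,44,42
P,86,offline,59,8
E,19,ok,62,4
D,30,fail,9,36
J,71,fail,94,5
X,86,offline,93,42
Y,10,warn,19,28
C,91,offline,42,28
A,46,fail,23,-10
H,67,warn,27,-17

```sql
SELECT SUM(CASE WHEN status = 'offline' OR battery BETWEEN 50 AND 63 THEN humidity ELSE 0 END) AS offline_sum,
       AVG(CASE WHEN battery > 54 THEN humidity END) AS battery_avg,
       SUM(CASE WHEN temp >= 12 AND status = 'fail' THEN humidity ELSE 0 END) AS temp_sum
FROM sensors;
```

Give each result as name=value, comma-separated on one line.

[offline_sum: status = 'offline' OR battery BETWEEN 50 AND 63]
sensor=Z: ✗
sensor=L: ✗
sensor=N: ✓ → 99
sensor=R: ✗
sensor=P: ✓ → 86
sensor=E: ✓ → 19
sensor=D: ✗
sensor=J: ✗
sensor=X: ✓ → 86
sensor=Y: ✗
sensor=C: ✓ → 91
sensor=A: ✗
sensor=H: ✗
offline_sum = 99 + 86 + 19 + 86 + 91 = 381
—
[battery_avg: battery > 54]
sensor=Z: ✓ → 27
sensor=L: ✗
sensor=N: ✗
sensor=R: ✗
sensor=P: ✓ → 86
sensor=E: ✓ → 19
sensor=D: ✗
sensor=J: ✓ → 71
sensor=X: ✓ → 86
sensor=Y: ✗
sensor=C: ✗
sensor=A: ✗
sensor=H: ✗
battery_avg = (27 + 86 + 19 + 71 + 86) / 5 = 57.8
—
[temp_sum: temp >= 12 AND status = 'fail']
sensor=Z: ✗
sensor=L: ✗
sensor=N: ✗
sensor=R: ✓ → 43
sensor=P: ✗
sensor=E: ✗
sensor=D: ✓ → 30
sensor=J: ✗
sensor=X: ✗
sensor=Y: ✗
sensor=C: ✗
sensor=A: ✗
sensor=H: ✗
temp_sum = 43 + 30 = 73

offline_sum=381, battery_avg=57.8, temp_sum=73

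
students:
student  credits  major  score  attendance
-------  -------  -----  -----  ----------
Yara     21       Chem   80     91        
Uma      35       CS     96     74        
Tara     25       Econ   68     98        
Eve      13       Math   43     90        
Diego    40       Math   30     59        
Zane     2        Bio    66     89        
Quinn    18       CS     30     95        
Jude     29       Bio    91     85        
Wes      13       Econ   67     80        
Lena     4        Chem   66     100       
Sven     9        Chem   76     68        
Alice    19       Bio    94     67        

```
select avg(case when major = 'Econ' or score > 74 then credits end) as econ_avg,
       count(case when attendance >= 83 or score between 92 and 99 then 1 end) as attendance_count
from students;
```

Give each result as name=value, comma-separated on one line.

[econ_avg: major = 'Econ' or score > 74]
student=Yara: ✓ → 21
student=Uma: ✓ → 35
student=Tara: ✓ → 25
student=Eve: ✗
student=Diego: ✗
student=Zane: ✗
student=Quinn: ✗
student=Jude: ✓ → 29
student=Wes: ✓ → 13
student=Lena: ✗
student=Sven: ✓ → 9
student=Alice: ✓ → 19
econ_avg = (21 + 35 + 25 + 29 + 13 + 9 + 19) / 7 = 21.5714285714
—
[attendance_count: attendance >= 83 or score between 92 and 99]
student=Yara: ✓ → 1
student=Uma: ✓ → 1
student=Tara: ✓ → 1
student=Eve: ✓ → 1
student=Diego: ✗
student=Zane: ✓ → 1
student=Quinn: ✓ → 1
student=Jude: ✓ → 1
student=Wes: ✗
student=Lena: ✓ → 1
student=Sven: ✗
student=Alice: ✓ → 1
attendance_count = COUNT(1, 1, 1, 1, 1, 1, 1, 1, 1) = 9

econ_avg=21.5714285714, attendance_count=9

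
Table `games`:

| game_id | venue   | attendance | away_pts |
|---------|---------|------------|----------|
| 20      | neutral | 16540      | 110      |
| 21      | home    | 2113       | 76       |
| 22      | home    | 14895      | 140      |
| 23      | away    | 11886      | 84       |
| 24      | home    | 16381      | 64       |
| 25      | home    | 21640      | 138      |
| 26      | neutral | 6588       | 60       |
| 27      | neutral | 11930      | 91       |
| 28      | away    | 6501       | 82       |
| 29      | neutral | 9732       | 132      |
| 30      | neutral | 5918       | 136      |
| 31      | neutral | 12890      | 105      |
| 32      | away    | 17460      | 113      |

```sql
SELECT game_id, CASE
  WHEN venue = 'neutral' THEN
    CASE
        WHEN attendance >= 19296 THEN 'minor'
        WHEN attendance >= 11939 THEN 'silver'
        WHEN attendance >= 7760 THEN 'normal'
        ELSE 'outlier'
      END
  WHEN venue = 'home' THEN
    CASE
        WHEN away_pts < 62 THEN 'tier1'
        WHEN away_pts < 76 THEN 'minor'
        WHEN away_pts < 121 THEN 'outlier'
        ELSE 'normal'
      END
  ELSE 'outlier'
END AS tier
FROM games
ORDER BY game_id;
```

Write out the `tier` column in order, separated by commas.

game_id=20: venue='neutral' → inner[attendance >= 11939] → silver
game_id=21: venue='home' → inner[away_pts < 121] → outlier
game_id=22: venue='home' → inner[ELSE] → normal
game_id=23: venue='away' → outer ELSE → outlier
game_id=24: venue='home' → inner[away_pts < 76] → minor
game_id=25: venue='home' → inner[ELSE] → normal
game_id=26: venue='neutral' → inner[ELSE] → outlier
game_id=27: venue='neutral' → inner[attendance >= 7760] → normal
game_id=28: venue='away' → outer ELSE → outlier
game_id=29: venue='neutral' → inner[attendance >= 7760] → normal
game_id=30: venue='neutral' → inner[ELSE] → outlier
game_id=31: venue='neutral' → inner[attendance >= 11939] → silver
game_id=32: venue='away' → outer ELSE → outlier

silver, outlier, normal, outlier, minor, normal, outlier, normal, outlier, normal, outlier, silver, outlier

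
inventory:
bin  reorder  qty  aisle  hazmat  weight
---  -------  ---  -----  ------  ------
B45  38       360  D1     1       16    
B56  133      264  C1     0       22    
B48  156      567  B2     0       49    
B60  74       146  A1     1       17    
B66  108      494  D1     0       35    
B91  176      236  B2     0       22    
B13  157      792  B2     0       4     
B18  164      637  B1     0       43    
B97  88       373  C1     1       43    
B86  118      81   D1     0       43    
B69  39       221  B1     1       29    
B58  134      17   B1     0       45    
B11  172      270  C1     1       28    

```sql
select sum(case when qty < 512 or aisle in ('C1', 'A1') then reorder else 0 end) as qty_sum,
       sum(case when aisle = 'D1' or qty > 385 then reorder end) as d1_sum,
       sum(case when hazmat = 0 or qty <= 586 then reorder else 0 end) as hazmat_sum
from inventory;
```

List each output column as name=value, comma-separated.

[qty_sum: qty < 512 or aisle in ('C1', 'A1')]
bin=B45: ✓ → 38
bin=B56: ✓ → 133
bin=B48: ✗
bin=B60: ✓ → 74
bin=B66: ✓ → 108
bin=B91: ✓ → 176
bin=B13: ✗
bin=B18: ✗
bin=B97: ✓ → 88
bin=B86: ✓ → 118
bin=B69: ✓ → 39
bin=B58: ✓ → 134
bin=B11: ✓ → 172
qty_sum = 38 + 133 + 74 + 108 + 176 + 88 + 118 + 39 + 134 + 172 = 1080
—
[d1_sum: aisle = 'D1' or qty > 385]
bin=B45: ✓ → 38
bin=B56: ✗
bin=B48: ✓ → 156
bin=B60: ✗
bin=B66: ✓ → 108
bin=B91: ✗
bin=B13: ✓ → 157
bin=B18: ✓ → 164
bin=B97: ✗
bin=B86: ✓ → 118
bin=B69: ✗
bin=B58: ✗
bin=B11: ✗
d1_sum = 38 + 156 + 108 + 157 + 164 + 118 = 741
—
[hazmat_sum: hazmat = 0 or qty <= 586]
bin=B45: ✓ → 38
bin=B56: ✓ → 133
bin=B48: ✓ → 156
bin=B60: ✓ → 74
bin=B66: ✓ → 108
bin=B91: ✓ → 176
bin=B13: ✓ → 157
bin=B18: ✓ → 164
bin=B97: ✓ → 88
bin=B86: ✓ → 118
bin=B69: ✓ → 39
bin=B58: ✓ → 134
bin=B11: ✓ → 172
hazmat_sum = 38 + 133 + 156 + 74 + 108 + 176 + 157 + 164 + 88 + 118 + 39 + 134 + 172 = 1557

qty_sum=1080, d1_sum=741, hazmat_sum=1557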